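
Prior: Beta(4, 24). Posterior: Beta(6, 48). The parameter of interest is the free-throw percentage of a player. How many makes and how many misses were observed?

2 makes and 24 misses

Under Beta–binomial conjugacy the posterior parameters are (α+s, β+f).
Match parameters: s=6−4=2, f=48−24=24.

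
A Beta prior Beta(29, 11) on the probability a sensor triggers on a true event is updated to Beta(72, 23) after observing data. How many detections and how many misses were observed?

43 detections and 12 misses

Under Beta–binomial conjugacy the posterior parameters are (a+s, b+f).
Match parameters: s=72−29=43, f=23−11=12.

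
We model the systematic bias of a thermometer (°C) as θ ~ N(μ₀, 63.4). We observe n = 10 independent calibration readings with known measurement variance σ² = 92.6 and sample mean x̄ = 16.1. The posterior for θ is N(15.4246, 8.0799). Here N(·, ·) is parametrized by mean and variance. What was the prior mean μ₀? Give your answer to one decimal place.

μ₀ = 10.8

The posterior mean is a precision-weighted average: μ_n = (τ₀μ₀ + τ_data·x̄)/(τ₀+τ_data), with τ₀=1/σ₀² and τ_data=n/σ².
Here τ₀ = 1/63.4 = 0.015773 and τ_data = 10/92.6 = 0.107991, so τ_n = 0.123764.
Rearranging for μ₀: μ₀ = (μ_n·τ_n − τ_data·x̄)/τ₀ = (15.4246·0.123764 − 0.107991·16.1) / 0.015773 = 0.170355/0.015773 ≈ 10.8.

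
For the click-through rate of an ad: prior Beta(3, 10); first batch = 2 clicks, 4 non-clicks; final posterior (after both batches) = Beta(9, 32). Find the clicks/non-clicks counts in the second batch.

Because Beta–binomial updating is additive in the counts, the combined data contributed (α_post−α_prior, β_post−β_prior) successes and failures.
Total across both batches: 9−3=6 clicks, 32−10=22 non-clicks.
Subtract the first batch: 6−2=4 clicks and 22−4=18 non-clicks.

4 clicks and 18 non-clicks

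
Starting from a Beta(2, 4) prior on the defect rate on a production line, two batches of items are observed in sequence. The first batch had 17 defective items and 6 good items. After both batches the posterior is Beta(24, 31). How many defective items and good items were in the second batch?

5 defective items and 21 good items

Because Beta–binomial updating is additive in the counts, the combined data contributed (α_post−α_prior, β_post−β_prior) successes and failures.
Total across both batches: 24−2=22 defective items, 31−4=27 good items.
Subtract the first batch: 22−17=5 defective items and 27−6=21 good items.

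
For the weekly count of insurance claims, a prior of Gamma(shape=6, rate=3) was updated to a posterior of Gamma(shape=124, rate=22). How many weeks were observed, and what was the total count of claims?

n = 19 weeks with total 118 claims

A Gamma(α, β) prior (rate parametrization) on a Poisson rate with n observations summing to S gives posterior Gamma(α+S, β+n).
Matching: Σxᵢ = 124 − 6 = 118 and n = 22 − 3 = 19.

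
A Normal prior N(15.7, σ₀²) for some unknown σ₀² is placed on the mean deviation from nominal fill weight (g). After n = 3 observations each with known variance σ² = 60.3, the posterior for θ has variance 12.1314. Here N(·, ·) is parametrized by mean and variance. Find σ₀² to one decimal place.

σ₀² = 30.6

For the Normal–Normal model with known σ², precisions add: τ_n = τ₀ + n/σ².
So 1/σ₀² = 1/12.1314 − 3/60.3 = 0.082431 − 0.049751 = 0.032680.
Hence σ₀² = 1/0.032680 ≈ 30.6.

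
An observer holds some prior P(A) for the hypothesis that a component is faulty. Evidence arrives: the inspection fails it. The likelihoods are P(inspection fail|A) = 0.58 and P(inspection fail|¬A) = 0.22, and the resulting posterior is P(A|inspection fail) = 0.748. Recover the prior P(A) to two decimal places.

Bayes' rule in odds form gives O(A|E) = O(A)·[P(E|A)/P(E|¬A)], hence O(A) = O(A|E)/LR.
Posterior odds = 0.748/(1−0.748) = 2.9683. LR = 0.58/0.22 = 2.6364.
Prior odds = 2.9683/2.6364 = 1.1259, so P(A) = 1.1259/(1+1.1259) ≈ 0.53.

P(A) = 0.53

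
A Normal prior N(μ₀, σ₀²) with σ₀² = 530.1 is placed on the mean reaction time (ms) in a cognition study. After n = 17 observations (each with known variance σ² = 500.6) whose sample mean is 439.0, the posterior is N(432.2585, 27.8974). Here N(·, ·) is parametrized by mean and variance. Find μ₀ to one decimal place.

μ₀ = 310.9

The posterior mean is a precision-weighted average: μ_n = (τ₀μ₀ + τ_data·x̄)/(τ₀+τ_data), with τ₀=1/σ₀² and τ_data=n/σ².
Here τ₀ = 1/530.1 = 0.001886 and τ_data = 17/500.6 = 0.033959, so τ_n = 0.035845.
Rearranging for μ₀: μ₀ = (μ_n·τ_n − τ_data·x̄)/τ₀ = (432.2585·0.035845 − 0.033959·439.0) / 0.001886 = 0.586305/0.001886 ≈ 310.9.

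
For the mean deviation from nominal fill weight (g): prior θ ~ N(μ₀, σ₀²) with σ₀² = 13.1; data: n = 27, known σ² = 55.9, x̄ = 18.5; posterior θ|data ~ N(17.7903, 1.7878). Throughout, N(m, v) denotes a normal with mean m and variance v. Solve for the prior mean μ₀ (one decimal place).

μ₀ = 13.3

The posterior mean is a precision-weighted average: μ_n = (τ₀μ₀ + τ_data·x̄)/(τ₀+τ_data), with τ₀=1/σ₀² and τ_data=n/σ².
Here τ₀ = 1/13.1 = 0.076336 and τ_data = 27/55.9 = 0.483005, so τ_n = 0.559341.
Rearranging for μ₀: μ₀ = (μ_n·τ_n − τ_data·x̄)/τ₀ = (17.7903·0.559341 − 0.483005·18.5) / 0.076336 = 1.015252/0.076336 ≈ 13.3.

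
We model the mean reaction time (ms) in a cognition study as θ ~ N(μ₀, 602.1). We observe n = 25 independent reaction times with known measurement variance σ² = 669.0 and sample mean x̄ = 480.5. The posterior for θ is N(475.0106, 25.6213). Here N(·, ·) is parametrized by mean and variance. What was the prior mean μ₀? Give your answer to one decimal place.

μ₀ = 351.5

The posterior mean is a precision-weighted average: μ_n = (τ₀μ₀ + τ_data·x̄)/(τ₀+τ_data), with τ₀=1/σ₀² and τ_data=n/σ².
Here τ₀ = 1/602.1 = 0.001661 and τ_data = 25/669.0 = 0.037369, so τ_n = 0.039030.
Rearranging for μ₀: μ₀ = (μ_n·τ_n − τ_data·x̄)/τ₀ = (475.0106·0.039030 − 0.037369·480.5) / 0.001661 = 0.583859/0.001661 ≈ 351.5.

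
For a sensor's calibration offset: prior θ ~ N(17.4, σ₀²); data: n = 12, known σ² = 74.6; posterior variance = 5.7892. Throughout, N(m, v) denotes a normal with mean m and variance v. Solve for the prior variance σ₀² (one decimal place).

For the Normal–Normal model with known σ², precisions add: τ_n = τ₀ + n/σ².
So 1/σ₀² = 1/5.7892 − 12/74.6 = 0.172735 − 0.160858 = 0.011877.
Hence σ₀² = 1/0.011877 ≈ 84.2.

σ₀² = 84.2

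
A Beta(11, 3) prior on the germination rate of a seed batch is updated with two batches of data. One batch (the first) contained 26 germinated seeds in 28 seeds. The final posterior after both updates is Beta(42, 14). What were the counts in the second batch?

Sequential conjugate updates are equivalent to a single update on the pooled data, so total successes = posterior α − prior α and total failures = posterior β − prior β.
Total across both batches: 42−11=31 germinated seeds, 14−3=11 non-germinating seeds.
Subtract the first batch: 31−26=5 germinated seeds and 11−2=9 non-germinating seeds.

5 germinated seeds and 9 non-germinating seeds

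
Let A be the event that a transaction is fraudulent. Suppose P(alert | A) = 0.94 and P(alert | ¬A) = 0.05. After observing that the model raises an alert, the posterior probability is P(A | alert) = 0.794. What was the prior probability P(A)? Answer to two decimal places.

P(A) = 0.17

In odds form, posterior odds = prior odds × likelihood ratio, so prior odds = posterior odds ÷ LR.
Posterior odds = 0.794/(1−0.794) = 3.8544. LR = 0.94/0.05 = 18.8000.
Prior odds = 3.8544/18.8000 = 0.2050, so P(A) = 0.2050/(1+0.2050) ≈ 0.17.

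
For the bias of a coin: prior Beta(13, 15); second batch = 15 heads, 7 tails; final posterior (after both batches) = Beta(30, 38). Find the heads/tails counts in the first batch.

Sequential conjugate updates are equivalent to a single update on the pooled data, so total successes = posterior α − prior α and total failures = posterior β − prior β.
Total across both batches: 30−13=17 heads, 38−15=23 tails.
Subtract the second batch: 17−15=2 heads and 23−7=16 tails.

2 heads and 16 tails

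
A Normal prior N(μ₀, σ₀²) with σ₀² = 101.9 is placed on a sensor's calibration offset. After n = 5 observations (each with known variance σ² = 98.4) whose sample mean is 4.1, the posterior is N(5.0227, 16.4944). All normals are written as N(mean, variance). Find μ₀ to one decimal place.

With known observation variance, the Normal–Normal posterior has precision τ_n = τ₀ + n/σ² and mean μ_n = (τ₀μ₀ + (n/σ²)x̄)/τ_n.
Here τ₀ = 1/101.9 = 0.009814 and τ_data = 5/98.4 = 0.050813, so τ_n = 0.060627.
Rearranging for μ₀: μ₀ = (μ_n·τ_n − τ_data·x̄)/τ₀ = (5.0227·0.060627 − 0.050813·4.1) / 0.009814 = 0.096178/0.009814 ≈ 9.8.

μ₀ = 9.8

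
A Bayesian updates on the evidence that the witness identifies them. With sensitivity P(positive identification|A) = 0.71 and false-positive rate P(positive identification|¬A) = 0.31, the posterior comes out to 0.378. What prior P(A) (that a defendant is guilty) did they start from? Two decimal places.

In odds form, posterior odds = prior odds × likelihood ratio, so prior odds = posterior odds ÷ LR.
Posterior odds = 0.378/(1−0.378) = 0.6077. LR = 0.71/0.31 = 2.2903.
Prior odds = 0.6077/2.2903 = 0.2653, so P(A) = 0.2653/(1+0.2653) ≈ 0.21.

P(A) = 0.21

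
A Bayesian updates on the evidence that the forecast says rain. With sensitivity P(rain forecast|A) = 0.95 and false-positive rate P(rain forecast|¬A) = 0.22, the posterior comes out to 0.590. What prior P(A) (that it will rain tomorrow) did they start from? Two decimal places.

In odds form, posterior odds = prior odds × likelihood ratio, so prior odds = posterior odds ÷ LR.
Posterior odds = 0.590/(1−0.590) = 1.4390. LR = 0.95/0.22 = 4.3182.
Prior odds = 1.4390/4.3182 = 0.3332, so P(A) = 0.3332/(1+0.3332) ≈ 0.25.

P(A) = 0.25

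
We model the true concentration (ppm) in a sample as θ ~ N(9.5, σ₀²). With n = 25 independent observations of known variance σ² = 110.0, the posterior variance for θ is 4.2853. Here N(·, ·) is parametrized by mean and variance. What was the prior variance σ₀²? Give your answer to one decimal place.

Posterior precision equals prior precision plus data precision: 1/σ_n² = 1/σ₀² + n/σ².
So 1/σ₀² = 1/4.2853 − 25/110.0 = 0.233356 − 0.227273 = 0.006083.
Hence σ₀² = 1/0.006083 ≈ 164.4.

σ₀² = 164.4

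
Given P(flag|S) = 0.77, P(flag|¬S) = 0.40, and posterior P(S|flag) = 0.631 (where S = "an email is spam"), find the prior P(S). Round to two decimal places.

P(S) = 0.47

In odds form, posterior odds = prior odds × likelihood ratio, so prior odds = posterior odds ÷ LR.
Posterior odds = 0.631/(1−0.631) = 1.7100. LR = 0.77/0.40 = 1.9250.
Prior odds = 1.7100/1.9250 = 0.8883, so P(S) = 0.8883/(1+0.8883) ≈ 0.47.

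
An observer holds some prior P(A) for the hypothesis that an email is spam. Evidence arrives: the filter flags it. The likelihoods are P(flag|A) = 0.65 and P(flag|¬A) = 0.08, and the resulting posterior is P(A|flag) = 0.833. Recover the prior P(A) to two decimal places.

P(A) = 0.38

In odds form, posterior odds = prior odds × likelihood ratio, so prior odds = posterior odds ÷ LR.
Posterior odds = 0.833/(1−0.833) = 4.9880. LR = 0.65/0.08 = 8.1250.
Prior odds = 4.9880/8.1250 = 0.6139, so P(A) = 0.6139/(1+0.6139) ≈ 0.38.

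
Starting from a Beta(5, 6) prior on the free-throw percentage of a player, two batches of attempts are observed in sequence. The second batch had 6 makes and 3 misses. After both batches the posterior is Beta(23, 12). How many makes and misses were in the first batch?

Sequential conjugate updates are equivalent to a single update on the pooled data, so total successes = posterior α − prior α and total failures = posterior β − prior β.
Total across both batches: 23−5=18 makes, 12−6=6 misses.
Subtract the second batch: 18−6=12 makes and 6−3=3 misses.

12 makes and 3 misses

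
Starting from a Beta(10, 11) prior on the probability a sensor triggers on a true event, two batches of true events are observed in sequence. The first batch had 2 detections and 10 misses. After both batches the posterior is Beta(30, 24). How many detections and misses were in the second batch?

18 detections and 3 misses

Sequential conjugate updates are equivalent to a single update on the pooled data, so total successes = posterior α − prior α and total failures = posterior β − prior β.
Total across both batches: 30−10=20 detections, 24−11=13 misses.
Subtract the first batch: 20−2=18 detections and 13−10=3 misses.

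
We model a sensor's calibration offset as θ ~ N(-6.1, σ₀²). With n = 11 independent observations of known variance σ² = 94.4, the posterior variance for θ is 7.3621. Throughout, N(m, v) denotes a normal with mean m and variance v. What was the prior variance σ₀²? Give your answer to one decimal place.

Posterior precision equals prior precision plus data precision: 1/σ_n² = 1/σ₀² + n/σ².
So 1/σ₀² = 1/7.3621 − 11/94.4 = 0.135831 − 0.116525 = 0.019306.
Hence σ₀² = 1/0.019306 ≈ 51.8.

σ₀² = 51.8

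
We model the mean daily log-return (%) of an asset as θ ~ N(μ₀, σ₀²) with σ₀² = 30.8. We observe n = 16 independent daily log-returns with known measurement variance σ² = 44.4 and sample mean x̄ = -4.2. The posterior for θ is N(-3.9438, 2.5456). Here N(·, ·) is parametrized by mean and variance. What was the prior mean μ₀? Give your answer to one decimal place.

μ₀ = -1.1

The posterior mean is a precision-weighted average: μ_n = (τ₀μ₀ + τ_data·x̄)/(τ₀+τ_data), with τ₀=1/σ₀² and τ_data=n/σ².
Here τ₀ = 1/30.8 = 0.032468 and τ_data = 16/44.4 = 0.360360, so τ_n = 0.392828.
Rearranging for μ₀: μ₀ = (μ_n·τ_n − τ_data·x̄)/τ₀ = (-3.9438·0.392828 − 0.360360·-4.2) / 0.032468 = -0.035723/0.032468 ≈ -1.1.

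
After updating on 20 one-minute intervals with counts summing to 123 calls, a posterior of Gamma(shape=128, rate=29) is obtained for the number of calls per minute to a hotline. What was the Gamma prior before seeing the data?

Gamma(shape=5, rate=9)

A Gamma(α, β) prior (rate parametrization) on a Poisson rate with n observations summing to S gives posterior Gamma(α+S, β+n).
So α = 128 − 123 = 5 and β = 29 − 20 = 9.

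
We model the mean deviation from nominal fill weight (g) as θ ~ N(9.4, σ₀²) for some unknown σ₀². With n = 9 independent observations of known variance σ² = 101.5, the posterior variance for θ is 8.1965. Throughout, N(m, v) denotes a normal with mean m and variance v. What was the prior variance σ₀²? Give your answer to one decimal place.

σ₀² = 30.0

For the Normal–Normal model with known σ², precisions add: τ_n = τ₀ + n/σ².
So 1/σ₀² = 1/8.1965 − 9/101.5 = 0.122003 − 0.088670 = 0.033333.
Hence σ₀² = 1/0.033333 ≈ 30.0.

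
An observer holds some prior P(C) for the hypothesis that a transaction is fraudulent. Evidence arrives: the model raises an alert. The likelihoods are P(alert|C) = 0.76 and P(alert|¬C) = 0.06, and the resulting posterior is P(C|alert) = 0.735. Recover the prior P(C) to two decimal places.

P(C) = 0.18

In odds form, posterior odds = prior odds × likelihood ratio, so prior odds = posterior odds ÷ LR.
Posterior odds = 0.735/(1−0.735) = 2.7736. LR = 0.76/0.06 = 12.6667.
Prior odds = 2.7736/12.6667 = 0.2190, so P(C) = 0.2190/(1+0.2190) ≈ 0.18.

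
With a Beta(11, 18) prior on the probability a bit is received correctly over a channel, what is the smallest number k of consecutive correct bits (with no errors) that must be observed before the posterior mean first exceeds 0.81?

After k correct bits and 0 errors the posterior is Beta(11+k, 18), with mean (11+k)/(11+18+k).
Set (11+k)/(29+k) > 0.81 and solve: k > (0.81·29 − 11)/(1 − 0.81) = 65.737.
The smallest integer exceeding 65.737 is 66.

k = 66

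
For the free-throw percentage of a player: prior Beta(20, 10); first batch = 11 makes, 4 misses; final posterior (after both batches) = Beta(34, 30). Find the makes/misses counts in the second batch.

3 makes and 16 misses

Because Beta–binomial updating is additive in the counts, the combined data contributed (α_post−α_prior, β_post−β_prior) successes and failures.
Total across both batches: 34−20=14 makes, 30−10=20 misses.
Subtract the first batch: 14−11=3 makes and 20−4=16 misses.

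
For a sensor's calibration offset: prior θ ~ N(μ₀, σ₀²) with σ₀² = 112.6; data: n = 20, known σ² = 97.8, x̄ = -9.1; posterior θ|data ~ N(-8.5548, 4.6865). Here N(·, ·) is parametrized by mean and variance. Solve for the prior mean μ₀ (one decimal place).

μ₀ = 4.0

The posterior mean is a precision-weighted average: μ_n = (τ₀μ₀ + τ_data·x̄)/(τ₀+τ_data), with τ₀=1/σ₀² and τ_data=n/σ².
Here τ₀ = 1/112.6 = 0.008881 and τ_data = 20/97.8 = 0.204499, so τ_n = 0.213380.
Rearranging for μ₀: μ₀ = (μ_n·τ_n − τ_data·x̄)/τ₀ = (-8.5548·0.213380 − 0.204499·-9.1) / 0.008881 = 0.035518/0.008881 ≈ 4.0.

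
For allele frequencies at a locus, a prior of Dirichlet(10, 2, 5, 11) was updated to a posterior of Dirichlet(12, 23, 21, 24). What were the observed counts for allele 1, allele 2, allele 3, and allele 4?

counts (2, 21, 16, 13)

For a Dirichlet(α) prior with multinomial counts c, the posterior is Dirichlet(α + c) componentwise.
Counts are posterior − prior componentwise: 12−10=2, 23−2=21, 21−5=16, 24−11=13.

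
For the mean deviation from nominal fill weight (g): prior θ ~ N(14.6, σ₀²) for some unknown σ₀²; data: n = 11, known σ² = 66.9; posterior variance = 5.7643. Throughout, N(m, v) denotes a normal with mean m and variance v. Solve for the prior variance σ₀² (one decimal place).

For the Normal–Normal model with known σ², precisions add: τ_n = τ₀ + n/σ².
So 1/σ₀² = 1/5.7643 − 11/66.9 = 0.173482 − 0.164425 = 0.009057.
Hence σ₀² = 1/0.009057 ≈ 110.4.

σ₀² = 110.4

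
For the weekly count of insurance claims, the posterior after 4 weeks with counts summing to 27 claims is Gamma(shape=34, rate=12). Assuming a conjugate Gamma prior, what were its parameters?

A Gamma(α, β) prior (rate parametrization) on a Poisson rate with n observations summing to S gives posterior Gamma(α+S, β+n).
So α = 34 − 27 = 7 and β = 12 − 4 = 8.

Gamma(shape=7, rate=8)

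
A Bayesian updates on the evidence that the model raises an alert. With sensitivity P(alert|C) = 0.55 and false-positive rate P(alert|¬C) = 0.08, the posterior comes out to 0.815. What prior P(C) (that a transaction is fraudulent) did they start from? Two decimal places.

In odds form, posterior odds = prior odds × likelihood ratio, so prior odds = posterior odds ÷ LR.
Posterior odds = 0.815/(1−0.815) = 4.4054. LR = 0.55/0.08 = 6.8750.
Prior odds = 4.4054/6.8750 = 0.6408, so P(C) = 0.6408/(1+0.6408) ≈ 0.39.

P(C) = 0.39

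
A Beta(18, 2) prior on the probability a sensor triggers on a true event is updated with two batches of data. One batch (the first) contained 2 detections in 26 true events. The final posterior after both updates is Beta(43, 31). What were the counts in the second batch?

23 detections and 5 misses

Because Beta–binomial updating is additive in the counts, the combined data contributed (α_post−α_prior, β_post−β_prior) successes and failures.
Total across both batches: 43−18=25 detections, 31−2=29 misses.
Subtract the first batch: 25−2=23 detections and 29−24=5 misses.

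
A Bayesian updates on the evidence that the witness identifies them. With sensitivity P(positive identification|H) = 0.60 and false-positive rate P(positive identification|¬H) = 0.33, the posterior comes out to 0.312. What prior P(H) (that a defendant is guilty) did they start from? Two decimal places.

In odds form, posterior odds = prior odds × likelihood ratio, so prior odds = posterior odds ÷ LR.
Posterior odds = 0.312/(1−0.312) = 0.4535. LR = 0.60/0.33 = 1.8182.
Prior odds = 0.4535/1.8182 = 0.2494, so P(H) = 0.2494/(1+0.2494) ≈ 0.20.

P(H) = 0.20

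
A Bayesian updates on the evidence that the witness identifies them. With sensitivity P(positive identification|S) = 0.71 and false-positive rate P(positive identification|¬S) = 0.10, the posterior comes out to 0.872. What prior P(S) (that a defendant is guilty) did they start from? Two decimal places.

P(S) = 0.49

In odds form, posterior odds = prior odds × likelihood ratio, so prior odds = posterior odds ÷ LR.
Posterior odds = 0.872/(1−0.872) = 6.8125. LR = 0.71/0.10 = 7.1000.
Prior odds = 6.8125/7.1000 = 0.9595, so P(S) = 0.9595/(1+0.9595) ≈ 0.49.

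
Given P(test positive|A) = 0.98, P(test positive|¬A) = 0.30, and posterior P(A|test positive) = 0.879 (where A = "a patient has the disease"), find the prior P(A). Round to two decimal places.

P(A) = 0.69

Bayes' rule in odds form gives O(A|E) = O(A)·[P(E|A)/P(E|¬A)], hence O(A) = O(A|E)/LR.
Posterior odds = 0.879/(1−0.879) = 7.2645. LR = 0.98/0.30 = 3.2667.
Prior odds = 7.2645/3.2667 = 2.2238, so P(A) = 2.2238/(1+2.2238) ≈ 0.69.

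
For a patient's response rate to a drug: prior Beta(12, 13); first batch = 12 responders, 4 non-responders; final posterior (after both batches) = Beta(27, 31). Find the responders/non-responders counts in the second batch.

3 responders and 14 non-responders

Because Beta–binomial updating is additive in the counts, the combined data contributed (α_post−α_prior, β_post−β_prior) successes and failures.
Total across both batches: 27−12=15 responders, 31−13=18 non-responders.
Subtract the first batch: 15−12=3 responders and 18−4=14 non-responders.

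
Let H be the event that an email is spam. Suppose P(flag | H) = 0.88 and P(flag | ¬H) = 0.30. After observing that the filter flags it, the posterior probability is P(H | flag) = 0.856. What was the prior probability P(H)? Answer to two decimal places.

P(H) = 0.67

Bayes' rule in odds form gives O(H|E) = O(H)·[P(E|H)/P(E|¬H)], hence O(H) = O(H|E)/LR.
Posterior odds = 0.856/(1−0.856) = 5.9444. LR = 0.88/0.30 = 2.9333.
Prior odds = 5.9444/2.9333 = 2.0265, so P(H) = 2.0265/(1+2.0265) ≈ 0.67.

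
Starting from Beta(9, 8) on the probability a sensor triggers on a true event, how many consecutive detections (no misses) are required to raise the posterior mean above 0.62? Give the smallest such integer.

After k detections and 0 misses the posterior is Beta(9+k, 8), with mean (9+k)/(9+8+k).
Set (9+k)/(17+k) > 0.62 and solve: k > (0.62·17 − 9)/(1 − 0.62) = 4.053.
The smallest integer exceeding 4.053 is 5.

k = 5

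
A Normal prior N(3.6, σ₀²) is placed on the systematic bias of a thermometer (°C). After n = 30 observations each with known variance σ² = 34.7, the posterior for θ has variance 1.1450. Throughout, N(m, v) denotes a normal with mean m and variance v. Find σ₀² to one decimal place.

σ₀² = 113.5

For the Normal–Normal model with known σ², precisions add: τ_n = τ₀ + n/σ².
So 1/σ₀² = 1/1.1450 − 30/34.7 = 0.873362 − 0.864553 = 0.008809.
Hence σ₀² = 1/0.008809 ≈ 113.5.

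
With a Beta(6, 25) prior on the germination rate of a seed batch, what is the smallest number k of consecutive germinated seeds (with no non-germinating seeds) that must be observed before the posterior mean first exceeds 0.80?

k = 95

After k germinated seeds and 0 non-germinating seeds the posterior is Beta(6+k, 25), with mean (6+k)/(6+25+k).
Set (6+k)/(31+k) > 0.80 and solve: k > (0.80·31 − 6)/(1 − 0.80) = 94.000.
The smallest integer exceeding 94.000 is 95, and checking k=95: (101)/(126) = 0.8016 > 0.80.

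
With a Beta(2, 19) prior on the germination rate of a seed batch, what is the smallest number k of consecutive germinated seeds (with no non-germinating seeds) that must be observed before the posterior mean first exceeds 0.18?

After k germinated seeds and 0 non-germinating seeds the posterior is Beta(2+k, 19), with mean (2+k)/(2+19+k).
Set (2+k)/(21+k) > 0.18 and solve: k > (0.18·21 − 2)/(1 − 0.18) = 2.171.
The smallest integer exceeding 2.171 is 3, and checking k=3: (5)/(24) = 0.2083 > 0.18.

k = 3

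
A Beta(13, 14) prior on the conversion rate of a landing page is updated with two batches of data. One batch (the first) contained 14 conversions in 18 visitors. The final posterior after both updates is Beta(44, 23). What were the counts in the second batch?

17 conversions and 5 bounces

Because Beta–binomial updating is additive in the counts, the combined data contributed (α_post−α_prior, β_post−β_prior) successes and failures.
Total across both batches: 44−13=31 conversions, 23−14=9 bounces.
Subtract the first batch: 31−14=17 conversions and 9−4=5 bounces.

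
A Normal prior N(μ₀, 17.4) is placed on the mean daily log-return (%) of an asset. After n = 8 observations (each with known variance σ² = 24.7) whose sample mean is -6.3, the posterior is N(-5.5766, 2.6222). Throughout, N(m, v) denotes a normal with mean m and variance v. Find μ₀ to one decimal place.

The posterior mean is a precision-weighted average: μ_n = (τ₀μ₀ + τ_data·x̄)/(τ₀+τ_data), with τ₀=1/σ₀² and τ_data=n/σ².
Here τ₀ = 1/17.4 = 0.057471 and τ_data = 8/24.7 = 0.323887, so τ_n = 0.381358.
Rearranging for μ₀: μ₀ = (μ_n·τ_n − τ_data·x̄)/τ₀ = (-5.5766·0.381358 − 0.323887·-6.3) / 0.057471 = -0.086193/0.057471 ≈ -1.5.

μ₀ = -1.5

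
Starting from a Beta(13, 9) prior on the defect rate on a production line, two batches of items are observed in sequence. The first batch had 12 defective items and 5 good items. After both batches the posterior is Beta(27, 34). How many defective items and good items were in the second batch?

Sequential conjugate updates are equivalent to a single update on the pooled data, so total successes = posterior α − prior α and total failures = posterior β − prior β.
Total across both batches: 27−13=14 defective items, 34−9=25 good items.
Subtract the first batch: 14−12=2 defective items and 25−5=20 good items.

2 defective items and 20 good items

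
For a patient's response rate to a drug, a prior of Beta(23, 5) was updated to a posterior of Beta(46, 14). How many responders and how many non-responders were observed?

23 responders and 9 non-responders

Beta is conjugate to the binomial likelihood: posterior = Beta(a+s, b+f).
Match parameters: s=46−23=23, f=14−5=9.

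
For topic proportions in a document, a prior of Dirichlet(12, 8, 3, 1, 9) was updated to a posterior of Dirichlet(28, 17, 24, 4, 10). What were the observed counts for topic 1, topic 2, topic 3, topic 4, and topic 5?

counts (16, 9, 21, 3, 1)

For a Dirichlet(α) prior with multinomial counts c, the posterior is Dirichlet(α + c) componentwise.
Counts are posterior − prior componentwise: 28−12=16, 17−8=9, 24−3=21, 4−1=3, 10−9=1.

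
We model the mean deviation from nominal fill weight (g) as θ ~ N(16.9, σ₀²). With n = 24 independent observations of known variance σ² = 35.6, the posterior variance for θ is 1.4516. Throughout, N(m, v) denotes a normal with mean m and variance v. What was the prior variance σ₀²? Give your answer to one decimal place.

Posterior precision equals prior precision plus data precision: 1/σ_n² = 1/σ₀² + n/σ².
So 1/σ₀² = 1/1.4516 − 24/35.6 = 0.688895 − 0.674157 = 0.014738.
Hence σ₀² = 1/0.014738 ≈ 67.9.

σ₀² = 67.9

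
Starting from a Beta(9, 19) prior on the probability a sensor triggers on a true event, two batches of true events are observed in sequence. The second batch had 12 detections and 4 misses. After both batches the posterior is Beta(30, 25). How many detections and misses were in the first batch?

Sequential conjugate updates are equivalent to a single update on the pooled data, so total successes = posterior α − prior α and total failures = posterior β − prior β.
Total across both batches: 30−9=21 detections, 25−19=6 misses.
Subtract the second batch: 21−12=9 detections and 6−4=2 misses.

9 detections and 2 misses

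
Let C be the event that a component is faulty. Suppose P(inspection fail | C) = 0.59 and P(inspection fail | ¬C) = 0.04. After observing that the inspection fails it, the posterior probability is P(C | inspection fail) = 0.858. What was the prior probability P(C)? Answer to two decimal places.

P(C) = 0.29

In odds form, posterior odds = prior odds × likelihood ratio, so prior odds = posterior odds ÷ LR.
Posterior odds = 0.858/(1−0.858) = 6.0423. LR = 0.59/0.04 = 14.7500.
Prior odds = 6.0423/14.7500 = 0.4096, so P(C) = 0.4096/(1+0.4096) ≈ 0.29.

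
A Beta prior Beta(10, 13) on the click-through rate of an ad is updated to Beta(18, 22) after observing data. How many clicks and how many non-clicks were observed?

8 clicks and 9 non-clicks

Beta is conjugate to the binomial likelihood: posterior = Beta(α+s, β+f).
So s = 18 − 10 = 8 and f = 22 − 13 = 9.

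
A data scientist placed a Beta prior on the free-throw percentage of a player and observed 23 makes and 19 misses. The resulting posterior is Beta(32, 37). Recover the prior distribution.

Beta is conjugate to the binomial likelihood: posterior = Beta(α+s, β+f).
So α = 32 − 23 = 9 and β = 37 − 19 = 18.

Beta(9, 18)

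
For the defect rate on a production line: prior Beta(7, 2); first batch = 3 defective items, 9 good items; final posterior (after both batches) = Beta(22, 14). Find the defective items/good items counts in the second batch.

12 defective items and 3 good items

Sequential conjugate updates are equivalent to a single update on the pooled data, so total successes = posterior α − prior α and total failures = posterior β − prior β.
Total across both batches: 22−7=15 defective items, 14−2=12 good items.
Subtract the first batch: 15−3=12 defective items and 12−9=3 good items.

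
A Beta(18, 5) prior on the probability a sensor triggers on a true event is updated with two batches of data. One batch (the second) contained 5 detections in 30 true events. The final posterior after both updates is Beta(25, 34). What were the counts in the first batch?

2 detections and 4 misses

Sequential conjugate updates are equivalent to a single update on the pooled data, so total successes = posterior α − prior α and total failures = posterior β − prior β.
Total across both batches: 25−18=7 detections, 34−5=29 misses.
Subtract the second batch: 7−5=2 detections and 29−25=4 misses.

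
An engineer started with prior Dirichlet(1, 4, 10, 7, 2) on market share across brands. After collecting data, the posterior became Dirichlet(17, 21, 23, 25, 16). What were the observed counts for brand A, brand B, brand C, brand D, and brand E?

counts (16, 17, 13, 18, 14)

For a Dirichlet(α) prior with multinomial counts c, the posterior is Dirichlet(α + c) componentwise.
Counts are posterior − prior componentwise: 17−1=16, 21−4=17, 23−10=13, 25−7=18, 16−2=14.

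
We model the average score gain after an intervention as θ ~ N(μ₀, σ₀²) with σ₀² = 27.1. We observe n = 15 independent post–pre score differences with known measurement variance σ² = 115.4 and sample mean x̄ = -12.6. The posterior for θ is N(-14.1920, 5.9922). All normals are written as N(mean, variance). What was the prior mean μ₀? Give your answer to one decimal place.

The posterior mean is a precision-weighted average: μ_n = (τ₀μ₀ + τ_data·x̄)/(τ₀+τ_data), with τ₀=1/σ₀² and τ_data=n/σ².
Here τ₀ = 1/27.1 = 0.036900 and τ_data = 15/115.4 = 0.129983, so τ_n = 0.166883.
Rearranging for μ₀: μ₀ = (μ_n·τ_n − τ_data·x̄)/τ₀ = (-14.1920·0.166883 − 0.129983·-12.6) / 0.036900 = -0.730618/0.036900 ≈ -19.8.

μ₀ = -19.8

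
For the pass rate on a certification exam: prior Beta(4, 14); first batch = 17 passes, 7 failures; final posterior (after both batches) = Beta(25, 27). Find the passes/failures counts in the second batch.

4 passes and 6 failures

Because Beta–binomial updating is additive in the counts, the combined data contributed (α_post−α_prior, β_post−β_prior) successes and failures.
Total across both batches: 25−4=21 passes, 27−14=13 failures.
Subtract the first batch: 21−17=4 passes and 13−7=6 failures.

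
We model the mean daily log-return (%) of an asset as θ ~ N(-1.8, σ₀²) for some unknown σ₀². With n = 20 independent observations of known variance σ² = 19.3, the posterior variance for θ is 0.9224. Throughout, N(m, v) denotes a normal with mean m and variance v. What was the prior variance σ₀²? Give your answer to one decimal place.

Posterior precision equals prior precision plus data precision: 1/σ_n² = 1/σ₀² + n/σ².
So 1/σ₀² = 1/0.9224 − 20/19.3 = 1.084128 − 1.036269 = 0.047859.
Hence σ₀² = 1/0.047859 ≈ 20.9.

σ₀² = 20.9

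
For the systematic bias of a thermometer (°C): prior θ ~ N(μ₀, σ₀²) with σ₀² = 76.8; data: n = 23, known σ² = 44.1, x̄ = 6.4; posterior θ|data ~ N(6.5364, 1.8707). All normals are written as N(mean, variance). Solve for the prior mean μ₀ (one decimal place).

The posterior mean is a precision-weighted average: μ_n = (τ₀μ₀ + τ_data·x̄)/(τ₀+τ_data), with τ₀=1/σ₀² and τ_data=n/σ².
Here τ₀ = 1/76.8 = 0.013021 and τ_data = 23/44.1 = 0.521542, so τ_n = 0.534563.
Rearranging for μ₀: μ₀ = (μ_n·τ_n − τ_data·x̄)/τ₀ = (6.5364·0.534563 − 0.521542·6.4) / 0.013021 = 0.156249/0.013021 ≈ 12.0.

μ₀ = 12.0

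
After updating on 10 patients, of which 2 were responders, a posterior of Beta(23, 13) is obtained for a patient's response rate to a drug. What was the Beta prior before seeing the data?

A Beta(a, b) prior with s successes and f failures in binomial data gives a Beta(a+s, b+f) posterior.
Subtract the data counts: 23−2=21, 13−8=5.

Beta(21, 5)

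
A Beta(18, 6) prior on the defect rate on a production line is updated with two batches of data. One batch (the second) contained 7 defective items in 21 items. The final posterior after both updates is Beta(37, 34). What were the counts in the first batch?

12 defective items and 14 good items

Because Beta–binomial updating is additive in the counts, the combined data contributed (α_post−α_prior, β_post−β_prior) successes and failures.
Total across both batches: 37−18=19 defective items, 34−6=28 good items.
Subtract the second batch: 19−7=12 defective items and 28−14=14 good items.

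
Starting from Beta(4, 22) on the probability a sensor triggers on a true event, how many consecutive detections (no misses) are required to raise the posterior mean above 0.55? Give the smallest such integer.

k = 23

After k detections and 0 misses the posterior is Beta(4+k, 22), with mean (4+k)/(4+22+k).
Set (4+k)/(26+k) > 0.55 and solve: k > (0.55·26 − 4)/(1 − 0.55) = 22.889.
The smallest integer exceeding 22.889 is 23.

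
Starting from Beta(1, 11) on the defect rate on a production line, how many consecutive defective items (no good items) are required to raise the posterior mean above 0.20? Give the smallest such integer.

k = 2

After k defective items and 0 good items the posterior is Beta(1+k, 11), with mean (1+k)/(1+11+k).
Set (1+k)/(12+k) > 0.20 and solve: k > (0.20·12 − 1)/(1 − 0.20) = 1.750.
The smallest integer exceeding 1.750 is 2, and checking k=2: (3)/(14) = 0.2143 > 0.20.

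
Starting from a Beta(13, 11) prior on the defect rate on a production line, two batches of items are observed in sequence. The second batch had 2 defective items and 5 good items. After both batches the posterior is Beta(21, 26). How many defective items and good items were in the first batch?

Because Beta–binomial updating is additive in the counts, the combined data contributed (α_post−α_prior, β_post−β_prior) successes and failures.
Total across both batches: 21−13=8 defective items, 26−11=15 good items.
Subtract the second batch: 8−2=6 defective items and 15−5=10 good items.

6 defective items and 10 good items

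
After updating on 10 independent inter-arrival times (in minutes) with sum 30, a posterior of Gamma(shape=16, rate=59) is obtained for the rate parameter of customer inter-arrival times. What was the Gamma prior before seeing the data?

Gamma(shape=6, rate=29)

For an exponential likelihood with a Gamma(α, β) prior on the rate, n observations with total T give posterior Gamma(α+n, β+T).
So α = 16 − 10 = 6 and β = 59 − 30 = 29.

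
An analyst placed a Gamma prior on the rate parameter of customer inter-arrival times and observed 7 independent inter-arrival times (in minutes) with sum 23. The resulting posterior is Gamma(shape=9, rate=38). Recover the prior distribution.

Gamma(shape=2, rate=15)

Gamma–exponential conjugacy: posterior shape = α + n, posterior rate = β + Σtᵢ.
So α = 9 − 7 = 2 and β = 38 − 23 = 15.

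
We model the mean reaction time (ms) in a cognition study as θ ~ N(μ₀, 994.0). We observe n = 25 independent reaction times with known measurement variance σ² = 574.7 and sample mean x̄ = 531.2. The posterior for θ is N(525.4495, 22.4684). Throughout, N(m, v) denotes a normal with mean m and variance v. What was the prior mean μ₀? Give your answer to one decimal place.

μ₀ = 276.8

With known observation variance, the Normal–Normal posterior has precision τ_n = τ₀ + n/σ² and mean μ_n = (τ₀μ₀ + (n/σ²)x̄)/τ_n.
Here τ₀ = 1/994.0 = 0.001006 and τ_data = 25/574.7 = 0.043501, so τ_n = 0.044507.
Rearranging for μ₀: μ₀ = (μ_n·τ_n − τ_data·x̄)/τ₀ = (525.4495·0.044507 − 0.043501·531.2) / 0.001006 = 0.278450/0.001006 ≈ 276.8.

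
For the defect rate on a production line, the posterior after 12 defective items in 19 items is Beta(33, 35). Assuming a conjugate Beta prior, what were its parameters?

Beta(21, 28)

Beta is conjugate to the binomial likelihood: posterior = Beta(a+s, b+f).
Subtract the data counts: 33−12=21, 35−7=28.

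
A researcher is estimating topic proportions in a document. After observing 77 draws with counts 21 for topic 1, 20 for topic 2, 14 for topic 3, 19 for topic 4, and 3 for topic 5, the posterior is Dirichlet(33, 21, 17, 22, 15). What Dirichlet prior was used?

For a Dirichlet(α) prior with multinomial counts c, the posterior is Dirichlet(α + c) componentwise.
Subtract each count from the matching posterior parameter: 33−21=12, 21−20=1, 17−14=3, 22−19=3, 15−3=12.

Dirichlet(12, 1, 3, 3, 12)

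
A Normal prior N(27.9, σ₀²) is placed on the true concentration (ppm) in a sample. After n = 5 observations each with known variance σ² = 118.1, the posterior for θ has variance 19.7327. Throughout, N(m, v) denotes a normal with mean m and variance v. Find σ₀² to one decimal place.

σ₀² = 119.9

Posterior precision equals prior precision plus data precision: 1/σ_n² = 1/σ₀² + n/σ².
So 1/σ₀² = 1/19.7327 − 5/118.1 = 0.050677 − 0.042337 = 0.008340.
Hence σ₀² = 1/0.008340 ≈ 119.9.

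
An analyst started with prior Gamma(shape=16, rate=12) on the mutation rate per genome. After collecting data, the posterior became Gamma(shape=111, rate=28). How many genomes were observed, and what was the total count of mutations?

n = 16 genomes with total 95 mutations

Gamma–Poisson conjugacy: posterior shape = α + Σxᵢ, posterior rate = β + n.
Matching: Σxᵢ = 111 − 16 = 95 and n = 28 − 12 = 16.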